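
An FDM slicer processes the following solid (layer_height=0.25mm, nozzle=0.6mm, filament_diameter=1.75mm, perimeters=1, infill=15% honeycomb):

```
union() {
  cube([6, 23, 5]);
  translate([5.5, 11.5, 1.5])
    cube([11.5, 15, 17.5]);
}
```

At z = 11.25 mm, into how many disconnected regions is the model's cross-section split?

At z = 11.25 mm: the cube does not reach this height (z outside [0, 5]); the 11.5×15 cube at (5.5, 11.5) contributes its full rectangle; Combining (union): only the 11.5×15 cube at (5.5, 11.5) is present, so the union is just that shape — 1 connected region. The result has 1 disconnected region.

1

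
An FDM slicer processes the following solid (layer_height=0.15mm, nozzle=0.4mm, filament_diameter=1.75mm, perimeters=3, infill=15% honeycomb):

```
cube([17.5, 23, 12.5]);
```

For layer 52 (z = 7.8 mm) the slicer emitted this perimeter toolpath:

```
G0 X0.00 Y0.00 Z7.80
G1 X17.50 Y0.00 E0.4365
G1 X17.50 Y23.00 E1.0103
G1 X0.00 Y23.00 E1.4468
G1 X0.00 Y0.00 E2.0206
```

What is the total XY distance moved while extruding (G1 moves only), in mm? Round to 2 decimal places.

Sum the Euclidean lengths of each G1 segment: total = 81.00 mm.

81.00 mm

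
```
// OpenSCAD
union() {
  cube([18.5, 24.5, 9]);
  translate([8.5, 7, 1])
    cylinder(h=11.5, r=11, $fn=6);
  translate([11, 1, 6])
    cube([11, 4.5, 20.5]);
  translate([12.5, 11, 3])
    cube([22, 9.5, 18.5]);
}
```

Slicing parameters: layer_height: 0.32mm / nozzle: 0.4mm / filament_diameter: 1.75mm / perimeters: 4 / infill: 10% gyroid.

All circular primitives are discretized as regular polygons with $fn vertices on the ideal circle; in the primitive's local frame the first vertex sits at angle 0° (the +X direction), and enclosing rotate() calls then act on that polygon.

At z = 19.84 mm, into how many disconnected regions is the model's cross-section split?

2

At z = 19.84 mm: the cube does not reach this height (z outside [0, 9]); the cylinder at (8.5, 7) is not intersected at this z (z outside [1, 12.5]); the cube at (11, 1) is present — its section is the full 11×4.5 rectangle; the cube at (12.5, 11) (footprint 22×9.5) is included at this height; Taking the union: the 2 present regions are separate (no shared area or edge), so areas and boundary lengths simply add and each stays a separate island — 2 connected regions. The result has 2 disconnected regions.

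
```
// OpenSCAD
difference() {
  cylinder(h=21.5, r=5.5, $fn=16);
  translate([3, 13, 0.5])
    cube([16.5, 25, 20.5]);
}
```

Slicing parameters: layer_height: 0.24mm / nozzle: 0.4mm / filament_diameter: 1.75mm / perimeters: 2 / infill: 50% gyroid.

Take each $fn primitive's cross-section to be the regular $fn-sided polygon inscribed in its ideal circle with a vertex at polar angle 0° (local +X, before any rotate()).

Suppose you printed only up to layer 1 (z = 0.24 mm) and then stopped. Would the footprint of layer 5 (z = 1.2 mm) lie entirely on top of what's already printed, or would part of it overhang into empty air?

entirely on top

Compare the two slices. At z = 0.24: the cylinder: section is a regular 16-gon, circumradius r=5.5 (area = (16/2)·5.500²·sin(360°/16) = 92.61 mm²); the cube at (3, 13) is not intersected at this z (z outside [0.5, 21]); Taking the first minus the rest: none of the subtracted shapes is present at this height, so the r=5.5 cylinder is unchanged — area = 92.61 mm². At z = 1.2: the r=5.5 cylinder contributes a regular 16-gon of circumradius 5.5 (area = (16/2)·5.500²·sin(360°/16) = 92.61 mm²); the cube at (3, 13) (footprint 16.5×25) is included at this height (area 412.50 mm²); Taking the first minus the rest: starting from the r=5.5 cylinder (92.61 mm²), the 16.5×25 cube at (3, 13) misses the remaining region (no effect) — area = 92.61 mm². Checking containment: the cross-section at z = 1.2 is a subset of the cross-section at z = 0.24.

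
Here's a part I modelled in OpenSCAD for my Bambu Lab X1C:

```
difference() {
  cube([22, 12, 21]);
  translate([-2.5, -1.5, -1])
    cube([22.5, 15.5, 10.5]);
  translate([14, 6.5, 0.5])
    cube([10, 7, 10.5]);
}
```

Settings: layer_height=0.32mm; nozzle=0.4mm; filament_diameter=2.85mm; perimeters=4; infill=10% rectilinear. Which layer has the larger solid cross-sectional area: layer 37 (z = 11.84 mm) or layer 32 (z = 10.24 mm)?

layer 37 (z = 11.84 mm)

Layer 37 (z = 11.84): the cube is present — its section is the full 22×12 rectangle (area 264.00 mm²); the cube at (-2.5, -1.5) is absent (z outside [-1, 9.5]); the cube at (14, 6.5) is absent (z outside [0.5, 11]); Taking the first minus the rest: none of the subtracted shapes is present at this height, so the 22×12 cube is unchanged — area = 264.00 mm². So its area = 264.00 mm². Layer 32 (z = 10.24): the cube (footprint 22×12) is included at this height (area 264.00 mm²); the cube at (-2.5, -1.5) does not reach this height (z outside [-1, 9.5]); the cube at (14, 6.5) (footprint 10×7) is included at this height (area 70.00 mm²); Taking the first minus the rest: starting from the 22×12 cube (264.00 mm²), the 10×7 cube at (14, 6.5) partially overlaps it — only the 44.00 mm² overlap (of its 70.00 mm²) is removed, clipping the outline — area = 220.00 mm². So its area = 220.00 mm². Layer 37 is larger (264.00 vs 220.00 mm²).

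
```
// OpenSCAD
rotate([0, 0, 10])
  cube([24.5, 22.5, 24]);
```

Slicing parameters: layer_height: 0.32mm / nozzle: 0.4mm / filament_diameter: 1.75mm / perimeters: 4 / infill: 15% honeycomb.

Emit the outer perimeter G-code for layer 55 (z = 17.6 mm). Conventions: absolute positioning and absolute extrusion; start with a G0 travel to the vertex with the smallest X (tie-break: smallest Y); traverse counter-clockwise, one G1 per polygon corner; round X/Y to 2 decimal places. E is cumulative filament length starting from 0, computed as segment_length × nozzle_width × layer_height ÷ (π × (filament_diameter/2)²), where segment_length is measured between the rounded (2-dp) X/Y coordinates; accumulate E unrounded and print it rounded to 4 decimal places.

G0 X-3.91 Y22.16 Z17.60
G1 X0.00 Y0.00 E1.1975
G1 X24.13 Y4.25 E2.5014
G1 X20.22 Y26.41 E3.6988
G1 X-3.91 Y22.16 E5.0027

At z = 17.6 mm: the 24.5×22.5 cube contributes its full rectangle; (whole slice rotated 10° about Z — lengths, areas and connectivity unchanged). The outline is a single polygon with 4 vertices. Extrusion per mm of travel: 0.4 × 0.32 / (π × 0.875²) = 0.053216. Accumulating E over each segment gives final E = 5.0027.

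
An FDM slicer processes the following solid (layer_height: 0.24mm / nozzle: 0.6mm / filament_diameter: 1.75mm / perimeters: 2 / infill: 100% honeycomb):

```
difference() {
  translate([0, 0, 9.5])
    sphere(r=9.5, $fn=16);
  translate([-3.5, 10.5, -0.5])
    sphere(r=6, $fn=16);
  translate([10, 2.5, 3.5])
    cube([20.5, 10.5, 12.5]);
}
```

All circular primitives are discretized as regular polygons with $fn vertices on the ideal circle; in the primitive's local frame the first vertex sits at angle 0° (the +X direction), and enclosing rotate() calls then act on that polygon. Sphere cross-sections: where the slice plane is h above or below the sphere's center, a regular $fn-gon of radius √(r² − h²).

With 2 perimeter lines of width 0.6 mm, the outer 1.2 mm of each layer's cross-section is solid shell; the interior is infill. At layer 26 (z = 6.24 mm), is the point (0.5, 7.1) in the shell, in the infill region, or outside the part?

At z = 6.24 mm: the r=9.5 sphere slices to a regular 16-gon of circumradius 8.923 (√(r²−h²) with h=3.26 from center); the sphere at (-3.5, 10.5) is not intersected at this z (|z−center|=6.740 > r=6); the cube at (10, 2.5) is present — its section is the full 20.5×10.5 rectangle; Subtracting the remaining from the first: starting from the r=9.5 sphere, the 20.5×10.5 cube at (10, 2.5) misses the remaining region (no effect) — 1 connected region. Overall, the cross-section is a single solid region. The nearest boundary edge runs (0.00, 8.92)→(3.41, 8.24); distance from the point to it = 1.69 mm. The point is inside the cross-section and 1.69 mm from the nearest boundary — more than the 1.2 mm shell width (2 × 0.6), so it's in the infill interior.

infill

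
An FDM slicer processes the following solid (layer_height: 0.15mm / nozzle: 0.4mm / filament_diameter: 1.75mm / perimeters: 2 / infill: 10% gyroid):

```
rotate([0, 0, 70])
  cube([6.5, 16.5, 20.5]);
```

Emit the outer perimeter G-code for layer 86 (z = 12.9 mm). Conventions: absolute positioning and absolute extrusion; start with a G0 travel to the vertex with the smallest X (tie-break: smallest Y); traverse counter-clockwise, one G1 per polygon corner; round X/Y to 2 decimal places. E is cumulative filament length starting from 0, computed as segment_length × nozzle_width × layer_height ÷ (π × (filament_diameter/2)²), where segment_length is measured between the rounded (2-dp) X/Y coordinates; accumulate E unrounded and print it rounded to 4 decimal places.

At z = 12.9 mm: the cube (footprint 6.5×16.5) is included at this height; (whole slice rotated 70° about Z — lengths, areas and connectivity unchanged). The outline is a single polygon with 4 vertices. Extrusion per mm of travel: 0.4 × 0.15 / (π × 0.875²) = 0.024945. Accumulating E over each segment gives final E = 1.1472.

G0 X-15.50 Y5.64 Z12.90
G1 X0.00 Y0.00 E0.4115
G1 X2.22 Y6.11 E0.5736
G1 X-13.28 Y11.75 E0.9851
G1 X-15.50 Y5.64 E1.1472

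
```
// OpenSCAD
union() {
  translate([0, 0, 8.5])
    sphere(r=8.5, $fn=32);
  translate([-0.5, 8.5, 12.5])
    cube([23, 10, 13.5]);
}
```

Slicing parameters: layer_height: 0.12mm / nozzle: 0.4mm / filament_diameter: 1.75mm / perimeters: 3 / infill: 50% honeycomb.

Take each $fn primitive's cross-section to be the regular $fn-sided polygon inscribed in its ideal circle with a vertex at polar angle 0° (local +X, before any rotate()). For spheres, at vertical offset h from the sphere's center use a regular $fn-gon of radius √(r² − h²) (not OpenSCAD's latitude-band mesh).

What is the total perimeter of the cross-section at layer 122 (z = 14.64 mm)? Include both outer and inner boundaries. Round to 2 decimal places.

At z = 14.64 mm: the r=8.5 sphere slices to a regular 32-gon of circumradius 5.878 (√(r²−h²) with h=6.14 from center) (perimeter = 2·32·5.878·sin(180°/32) = 36.87 mm); the cube at (-0.5, 8.5) (footprint 23×10) is included at this height (perimeter 66.00 mm); Merging all regions: the 2 present regions are separate (no shared area or edge), so areas and boundary lengths simply add and each stays a separate island — boundary = 102.87 mm. Overall, the cross-section has 2 separate islands. Total boundary length (outer) = 102.87 mm.

102.87 mm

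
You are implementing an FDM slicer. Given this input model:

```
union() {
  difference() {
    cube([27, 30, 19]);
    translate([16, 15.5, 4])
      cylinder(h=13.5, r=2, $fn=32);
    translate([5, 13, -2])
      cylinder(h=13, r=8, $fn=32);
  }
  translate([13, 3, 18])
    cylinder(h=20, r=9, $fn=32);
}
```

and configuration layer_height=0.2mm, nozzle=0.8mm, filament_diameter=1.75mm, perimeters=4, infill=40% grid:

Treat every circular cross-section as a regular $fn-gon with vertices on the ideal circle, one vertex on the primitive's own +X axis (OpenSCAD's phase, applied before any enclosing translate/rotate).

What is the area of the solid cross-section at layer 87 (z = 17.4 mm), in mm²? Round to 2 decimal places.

At z = 17.4 mm: the cube is present — its section is the full 27×30 rectangle (area 810.00 mm²); the r=2 cylinder at (16, 15.5) gives a regular 32-gon of circumradius 2 (constant along its height) (area = (32/2)·2.000²·sin(360°/32) = 12.49 mm²); the cylinder at (5, 13) is absent (z outside [-2, 11]); Taking the first minus the rest: starting from the 27×30 cube (810.00 mm²), the r=2 cylinder at (16, 15.5) lies wholly inside it (removes its full 12.49 mm² and its 12.55 mm outline becomes a hole wall) — area = 797.51 mm²; the cylinder at (13, 3) is not intersected at this z (z outside [18, 38]); Merging all regions: only the result so far is present, so the union is just that shape — area = 797.51 mm². Overall, the cross-section is one region with 1 hole. Net area = 797.51 mm².

797.51 mm²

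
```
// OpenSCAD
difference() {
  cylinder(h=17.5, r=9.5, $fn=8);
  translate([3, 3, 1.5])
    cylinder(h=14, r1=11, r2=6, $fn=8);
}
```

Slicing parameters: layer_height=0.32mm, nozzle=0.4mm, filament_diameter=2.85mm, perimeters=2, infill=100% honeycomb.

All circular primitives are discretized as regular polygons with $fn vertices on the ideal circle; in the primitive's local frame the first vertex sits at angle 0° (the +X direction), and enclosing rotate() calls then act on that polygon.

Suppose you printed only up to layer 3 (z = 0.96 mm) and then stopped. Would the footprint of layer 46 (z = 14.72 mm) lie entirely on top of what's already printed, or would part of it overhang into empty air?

entirely on top

Compare the two slices. At z = 0.96: the r=9.5 cylinder contributes a regular 8-gon of circumradius 9.5 (area = (8/2)·9.500²·sin(360°/8) = 255.27 mm²); the cone at (3, 3) is absent (z outside [1.5, 15.5]); Taking the first minus the rest: none of the subtracted shapes is present at this height, so the r=9.5 cylinder is unchanged — area = 255.27 mm². At z = 14.72: the cylinder: section is a regular 8-gon, circumradius r=9.5 (area = (8/2)·9.500²·sin(360°/8) = 255.27 mm²); the cone at (3, 3) contributes a regular 8-gon of circumradius 6.279 (interpolated between r1=11 and r2=6 at t=0.944) (area = (8/2)·6.279²·sin(360°/8) = 111.50 mm²); Subtracting the remaining from the first: starting from the r=9.5 cylinder (255.27 mm²), the cone at (3, 3) partially overlaps it — only the 101.91 mm² overlap (of its 111.50 mm²) is removed, clipping the outline — area = 153.36 mm². Checking containment: the cross-section at z = 14.72 is a subset of the cross-section at z = 0.96.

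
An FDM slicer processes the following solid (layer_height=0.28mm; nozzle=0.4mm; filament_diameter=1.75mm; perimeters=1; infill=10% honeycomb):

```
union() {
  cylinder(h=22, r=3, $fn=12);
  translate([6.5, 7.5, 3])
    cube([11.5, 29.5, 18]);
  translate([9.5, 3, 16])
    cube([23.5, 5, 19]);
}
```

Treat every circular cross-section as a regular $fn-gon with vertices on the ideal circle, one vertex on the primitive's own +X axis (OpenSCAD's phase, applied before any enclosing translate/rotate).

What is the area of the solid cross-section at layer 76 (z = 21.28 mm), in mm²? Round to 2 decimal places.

At z = 21.28 mm: the r=3 cylinder contributes a regular 12-gon of circumradius 3 (area = (12/2)·3.000²·sin(360°/12) = 27.00 mm²); the cube at (6.5, 7.5) is absent (z outside [3, 21]); the cube at (9.5, 3) is present — its section is the full 23.5×5 rectangle (area 117.50 mm²); Combining (union): the 2 present regions are separate (no shared area or edge), so areas and boundary lengths simply add and each stays a separate island — area = 144.50 mm². Overall, the cross-section has 2 separate islands. Net area = 144.50 mm².

144.50 mm²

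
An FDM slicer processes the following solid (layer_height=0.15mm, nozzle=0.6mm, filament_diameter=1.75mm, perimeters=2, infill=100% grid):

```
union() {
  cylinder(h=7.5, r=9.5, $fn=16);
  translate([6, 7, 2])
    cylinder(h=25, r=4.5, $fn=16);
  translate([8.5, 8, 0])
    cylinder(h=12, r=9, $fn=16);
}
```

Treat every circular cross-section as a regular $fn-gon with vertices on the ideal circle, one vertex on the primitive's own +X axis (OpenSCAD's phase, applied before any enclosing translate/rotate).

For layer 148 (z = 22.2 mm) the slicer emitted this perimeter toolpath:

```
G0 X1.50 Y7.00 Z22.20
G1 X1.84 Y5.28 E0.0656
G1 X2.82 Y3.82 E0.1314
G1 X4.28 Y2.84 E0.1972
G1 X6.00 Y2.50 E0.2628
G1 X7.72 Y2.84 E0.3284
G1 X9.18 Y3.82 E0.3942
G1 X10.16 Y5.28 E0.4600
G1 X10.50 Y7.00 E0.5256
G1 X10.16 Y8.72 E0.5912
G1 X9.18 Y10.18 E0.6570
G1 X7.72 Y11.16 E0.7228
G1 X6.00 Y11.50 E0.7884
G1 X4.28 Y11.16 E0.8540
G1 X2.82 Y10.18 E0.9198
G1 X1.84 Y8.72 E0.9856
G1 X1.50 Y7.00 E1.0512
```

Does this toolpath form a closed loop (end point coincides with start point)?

yes

Start point (G0): (1.50, 7.00). End point (last G1): the path returns to the start — closed.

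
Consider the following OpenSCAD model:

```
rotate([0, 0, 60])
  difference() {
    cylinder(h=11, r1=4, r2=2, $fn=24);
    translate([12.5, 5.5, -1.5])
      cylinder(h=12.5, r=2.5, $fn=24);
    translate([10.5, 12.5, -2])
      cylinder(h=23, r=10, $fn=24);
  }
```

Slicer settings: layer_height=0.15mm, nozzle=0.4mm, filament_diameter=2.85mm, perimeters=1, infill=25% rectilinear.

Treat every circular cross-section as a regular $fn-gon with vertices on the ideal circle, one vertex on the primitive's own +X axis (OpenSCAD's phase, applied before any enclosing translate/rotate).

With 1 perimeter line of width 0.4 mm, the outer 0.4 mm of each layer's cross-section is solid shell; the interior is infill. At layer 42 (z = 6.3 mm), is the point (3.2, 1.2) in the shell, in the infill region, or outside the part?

outside

At z = 6.3 mm: the cone contributes a regular 24-gon of circumradius 2.855 (interpolated between r1=4 and r2=2 at t=0.573); the cylinder at (12.5, 5.5): section is a regular 24-gon, circumradius r=2.5; the r=10 cylinder at (10.5, 12.5) gives a regular 24-gon of circumradius 10 (constant along its height); Taking the first minus the rest: starting from the cone, the r=2.5 cylinder at (12.5, 5.5) misses the remaining region (no effect); the r=10 cylinder at (10.5, 12.5) misses the remaining region (no effect) — 1 connected region; (whole slice rotated 60° about Z — lengths, areas and connectivity unchanged). Overall, the cross-section is a single solid region. Undo the 60° rotation: the query point maps to (2.639, -2.171) in the un-rotated model frame. The nearest boundary edge runs (2.47, -1.43)→(2.02, -2.02); distance from the point to it = 0.59 mm. The point is not inside any of the regions above, so it lies outside the cross-section (0.59 mm from the nearest boundary).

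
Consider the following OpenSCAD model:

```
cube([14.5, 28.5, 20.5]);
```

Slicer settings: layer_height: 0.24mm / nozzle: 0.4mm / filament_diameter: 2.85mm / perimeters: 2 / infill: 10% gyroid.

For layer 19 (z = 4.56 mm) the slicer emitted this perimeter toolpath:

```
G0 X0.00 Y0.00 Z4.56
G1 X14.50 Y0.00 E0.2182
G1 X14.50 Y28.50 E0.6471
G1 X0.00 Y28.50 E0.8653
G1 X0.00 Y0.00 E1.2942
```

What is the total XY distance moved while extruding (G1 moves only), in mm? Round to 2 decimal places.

86.00 mm

Sum the Euclidean lengths of each G1 segment: total = 86.00 mm.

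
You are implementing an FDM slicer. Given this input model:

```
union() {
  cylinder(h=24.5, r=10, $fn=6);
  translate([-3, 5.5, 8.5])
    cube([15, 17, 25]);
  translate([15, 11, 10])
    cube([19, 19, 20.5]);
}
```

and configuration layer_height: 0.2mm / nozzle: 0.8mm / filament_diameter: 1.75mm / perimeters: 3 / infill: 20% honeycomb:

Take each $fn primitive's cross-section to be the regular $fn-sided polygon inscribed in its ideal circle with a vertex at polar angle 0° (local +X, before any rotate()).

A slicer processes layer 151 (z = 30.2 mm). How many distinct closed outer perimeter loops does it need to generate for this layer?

At z = 30.2 mm: the cylinder is absent (z outside [0, 24.5]); the cube at (-3, 5.5) is present — its section is the full 15×17 rectangle; the cube at (15, 11) is present — its section is the full 19×19 rectangle; Merging all regions: the 2 present regions are separate (no shared area or edge), so areas and boundary lengths simply add and each stays a separate island — 2 connected regions. The result has 2 disconnected regions.

2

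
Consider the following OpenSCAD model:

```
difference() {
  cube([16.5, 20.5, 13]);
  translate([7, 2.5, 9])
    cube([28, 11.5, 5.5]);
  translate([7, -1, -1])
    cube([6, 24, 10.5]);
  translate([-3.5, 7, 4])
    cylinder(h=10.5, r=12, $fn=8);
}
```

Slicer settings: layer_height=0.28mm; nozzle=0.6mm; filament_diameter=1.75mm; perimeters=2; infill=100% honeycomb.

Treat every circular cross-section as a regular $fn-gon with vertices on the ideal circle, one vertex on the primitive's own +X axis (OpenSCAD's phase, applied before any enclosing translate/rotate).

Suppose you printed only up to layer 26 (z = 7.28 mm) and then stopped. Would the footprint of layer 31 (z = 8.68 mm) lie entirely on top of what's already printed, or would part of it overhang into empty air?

entirely on top

Compare the two slices. At z = 7.28: the 16.5×20.5 cube contributes its full rectangle (area 338.25 mm²); the cube at (7, 2.5) does not reach this height (z outside [9, 14.5]); the cube at (7, -1) (footprint 6×24) is included at this height (area 144.00 mm²); the cylinder at (-3.5, 7): section is a regular 8-gon, circumradius r=12 (area = (8/2)·12.000²·sin(360°/8) = 407.29 mm²); Subtracting the remaining from the first: starting from the 16.5×20.5 cube (338.25 mm²), the 6×24 cube at (7, -1) partially overlaps it — only the 123.00 mm² overlap (of its 144.00 mm²) is removed, clipping the outline; the r=12 cylinder at (-3.5, 7) partially overlaps it — only the 106.28 mm² overlap (of its 407.29 mm²) is removed, clipping the outline — area = 108.97 mm². At z = 8.68: the 16.5×20.5 cube contributes its full rectangle (area 338.25 mm²); the cube at (7, 2.5) does not reach this height (z outside [9, 14.5]); the cube at (7, -1) (footprint 6×24) is included at this height (area 144.00 mm²); the r=12 cylinder at (-3.5, 7) gives a regular 8-gon of circumradius 12 (constant along its height) (area = (8/2)·12.000²·sin(360°/8) = 407.29 mm²); Taking the first minus the rest: starting from the 16.5×20.5 cube (338.25 mm²), the 6×24 cube at (7, -1) partially overlaps it — only the 123.00 mm² overlap (of its 144.00 mm²) is removed, clipping the outline; the r=12 cylinder at (-3.5, 7) partially overlaps it — only the 106.28 mm² overlap (of its 407.29 mm²) is removed, clipping the outline — area = 108.97 mm². Checking containment: the cross-section at z = 8.68 is a subset of the cross-section at z = 7.28.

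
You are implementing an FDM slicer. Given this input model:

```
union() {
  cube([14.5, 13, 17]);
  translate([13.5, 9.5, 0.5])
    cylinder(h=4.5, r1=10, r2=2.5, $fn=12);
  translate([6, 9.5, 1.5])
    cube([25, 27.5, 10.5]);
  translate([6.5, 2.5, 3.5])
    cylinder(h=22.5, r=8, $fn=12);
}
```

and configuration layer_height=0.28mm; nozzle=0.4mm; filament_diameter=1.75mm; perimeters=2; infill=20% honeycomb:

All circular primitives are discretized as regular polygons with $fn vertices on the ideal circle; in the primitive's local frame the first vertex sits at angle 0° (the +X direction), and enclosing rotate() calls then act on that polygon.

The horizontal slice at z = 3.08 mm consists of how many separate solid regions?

1

At z = 3.08 mm: the 14.5×13 cube contributes its full rectangle; the cone at (13.5, 9.5) contributes a regular 12-gon of circumradius 5.700 (interpolated between r1=10 and r2=2.5 at t=0.573); the cube at (6, 9.5) is present — its section is the full 25×27.5 rectangle; the cylinder at (6.5, 2.5) is not intersected at this z (z outside [3.5, 26]); Taking the union: the regions partially overlap (shared area 108.42 mm²), so overlapping operands fuse into one piece — 1 connected region. The result has 1 disconnected region.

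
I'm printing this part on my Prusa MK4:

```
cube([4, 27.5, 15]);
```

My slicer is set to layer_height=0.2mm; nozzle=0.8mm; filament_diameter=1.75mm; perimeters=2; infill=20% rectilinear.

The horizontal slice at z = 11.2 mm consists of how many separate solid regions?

At z = 11.2 mm: the 4×27.5 cube contributes its full rectangle. The result has 1 disconnected region.

1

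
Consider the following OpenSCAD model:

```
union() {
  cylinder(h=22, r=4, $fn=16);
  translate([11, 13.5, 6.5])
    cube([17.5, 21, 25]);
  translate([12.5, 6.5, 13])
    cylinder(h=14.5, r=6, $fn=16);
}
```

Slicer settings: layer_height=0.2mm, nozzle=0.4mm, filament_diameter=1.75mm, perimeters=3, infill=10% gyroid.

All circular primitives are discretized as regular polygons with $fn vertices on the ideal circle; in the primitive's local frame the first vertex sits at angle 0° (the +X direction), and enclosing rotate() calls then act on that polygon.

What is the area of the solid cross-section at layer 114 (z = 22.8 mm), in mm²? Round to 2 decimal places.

477.71 mm²

At z = 22.8 mm: the cylinder does not reach this height (z outside [0, 22]); the cube at (11, 13.5) is present — its section is the full 17.5×21 rectangle (area 367.50 mm²); the cylinder at (12.5, 6.5): section is a regular 16-gon, circumradius r=6 (area = (16/2)·6.000²·sin(360°/16) = 110.21 mm²); Taking the union: the 2 present regions are separate (no shared area or edge), so areas and boundary lengths simply add and each stays a separate island — area = 477.71 mm². Overall, the cross-section has 2 separate islands. Net area = 477.71 mm².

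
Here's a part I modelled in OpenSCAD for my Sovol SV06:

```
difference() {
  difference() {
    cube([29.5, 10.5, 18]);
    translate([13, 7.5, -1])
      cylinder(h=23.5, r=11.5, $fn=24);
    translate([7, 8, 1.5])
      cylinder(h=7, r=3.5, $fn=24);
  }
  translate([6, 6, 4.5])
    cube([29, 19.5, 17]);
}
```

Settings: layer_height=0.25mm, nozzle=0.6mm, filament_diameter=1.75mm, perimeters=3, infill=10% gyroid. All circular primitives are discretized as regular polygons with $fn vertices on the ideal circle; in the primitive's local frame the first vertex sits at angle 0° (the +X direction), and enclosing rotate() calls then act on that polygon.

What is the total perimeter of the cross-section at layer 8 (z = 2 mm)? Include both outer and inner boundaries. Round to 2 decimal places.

63.05 mm

At z = 2 mm: the 29.5×10.5 cube contributes its full rectangle (perimeter 80.00 mm); the r=11.5 cylinder at (13, 7.5) contributes a regular 24-gon of circumradius 11.5 (perimeter = 2·24·11.500·sin(180°/24) = 72.05 mm); the r=3.5 cylinder at (7, 8) gives a regular 24-gon of circumradius 3.5 (constant along its height) (perimeter = 2·24·3.500·sin(180°/24) = 21.93 mm); After the difference (first − rest): starting from the 29.5×10.5 cube, the r=11.5 cylinder at (13, 7.5) partially overlaps it — only the 226.05 mm² overlap (of its 410.75 mm²) is removed, clipping the outline; the r=3.5 cylinder at (7, 8) misses the remaining region (no effect) — boundary = 63.05 mm; the cube at (6, 6) is absent (z outside [4.5, 21.5]); After the difference (first − rest): none of the subtracted shapes is present at this height, so the result so far is unchanged — boundary = 63.05 mm. Overall, the cross-section has 2 separate islands. Total boundary length (outer) = 63.05 mm.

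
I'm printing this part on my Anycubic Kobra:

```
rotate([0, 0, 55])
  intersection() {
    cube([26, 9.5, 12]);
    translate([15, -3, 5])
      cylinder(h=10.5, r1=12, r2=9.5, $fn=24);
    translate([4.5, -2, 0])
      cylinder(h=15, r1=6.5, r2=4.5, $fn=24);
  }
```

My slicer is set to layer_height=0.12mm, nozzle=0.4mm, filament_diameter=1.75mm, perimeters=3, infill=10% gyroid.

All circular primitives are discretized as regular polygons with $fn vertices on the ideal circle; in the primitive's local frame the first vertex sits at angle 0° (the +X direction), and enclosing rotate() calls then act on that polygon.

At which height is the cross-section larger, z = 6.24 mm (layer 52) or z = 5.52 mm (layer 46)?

Layer 52 (z = 6.24): the cube is present — its section is the full 26×9.5 rectangle (area 247.00 mm²); the cone at (15, -3): at t=0.118 of its height the radius interpolates to r₁+(r₂−r₁)t = 11.705, giving a regular 24-gon of that circumradius (area = (24/2)·11.705²·sin(360°/24) = 425.50 mm²); the cone at (4.5, -2) contributes a regular 24-gon of circumradius 5.668 (interpolated between r1=6.5 and r2=4.5 at t=0.416) (area = (24/2)·5.668²·sin(360°/24) = 99.78 mm²); Taking the intersection: the cone at (15, -3) partially overlaps the 26×9.5 cube; clipping to the common part keeps 143.59 mm²; the cone at (4.5, -2) partially overlaps the running intersection; clipping to the common part keeps 14.07 mm² — area = 14.07 mm²; (whole slice rotated 55° about Z — lengths, areas and connectivity unchanged). So its area = 14.07 mm². Layer 46 (z = 5.52): the 26×9.5 cube contributes its full rectangle (area 247.00 mm²); the cone at (15, -3): at t=0.050 of its height the radius interpolates to r₁+(r₂−r₁)t = 11.876, giving a regular 24-gon of that circumradius (area = (24/2)·11.876²·sin(360°/24) = 438.06 mm²); the cone at (4.5, -2) contributes a regular 24-gon of circumradius 5.764 (interpolated between r1=6.5 and r2=4.5 at t=0.368) (area = (24/2)·5.764²·sin(360°/24) = 103.19 mm²); Keeping only the common overlap: the cone at (15, -3) partially overlaps the 26×9.5 cube; clipping to the common part keeps 148.65 mm²; the cone at (4.5, -2) partially overlaps the running intersection; clipping to the common part keeps 15.33 mm² — area = 15.33 mm²; (rotated 55° about Z; rotation is an isometry so areas/perimeters/island counts are preserved). So its area = 15.33 mm². Layer 46 is larger (15.33 vs 14.07 mm²).

layer 46 (z = 5.52 mm)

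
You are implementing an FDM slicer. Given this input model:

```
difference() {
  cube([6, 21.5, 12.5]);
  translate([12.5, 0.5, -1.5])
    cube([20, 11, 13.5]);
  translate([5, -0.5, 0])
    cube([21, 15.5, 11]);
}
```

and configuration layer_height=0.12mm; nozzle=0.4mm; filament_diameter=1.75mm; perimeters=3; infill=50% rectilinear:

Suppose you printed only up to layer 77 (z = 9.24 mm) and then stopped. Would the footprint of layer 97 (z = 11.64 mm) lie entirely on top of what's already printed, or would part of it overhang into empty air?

Compare the two slices. At z = 9.24: the 6×21.5 cube contributes its full rectangle (area 129.00 mm²); the cube at (12.5, 0.5) is present — its section is the full 20×11 rectangle (area 220.00 mm²); the cube at (5, -0.5) (footprint 21×15.5) is included at this height (area 325.50 mm²); Subtracting the remaining from the first: starting from the 6×21.5 cube (129.00 mm²), the 20×11 cube at (12.5, 0.5) misses the remaining region (no effect); the 21×15.5 cube at (5, -0.5) partially overlaps it — only the 15.00 mm² overlap (of its 325.50 mm²) is removed, clipping the outline — area = 114.00 mm². At z = 11.64: the 6×21.5 cube contributes its full rectangle (area 129.00 mm²); the 20×11 cube at (12.5, 0.5) contributes its full rectangle (area 220.00 mm²); the cube at (5, -0.5) is absent (z outside [0, 11]); After the difference (first − rest): starting from the 6×21.5 cube (129.00 mm²), the 20×11 cube at (12.5, 0.5) misses the remaining region (no effect) — area = 129.00 mm². Checking containment: at z = 11.64 the cross-section extends beyond the z = 9.24 cross-section by about 15.00 mm².

part overhangs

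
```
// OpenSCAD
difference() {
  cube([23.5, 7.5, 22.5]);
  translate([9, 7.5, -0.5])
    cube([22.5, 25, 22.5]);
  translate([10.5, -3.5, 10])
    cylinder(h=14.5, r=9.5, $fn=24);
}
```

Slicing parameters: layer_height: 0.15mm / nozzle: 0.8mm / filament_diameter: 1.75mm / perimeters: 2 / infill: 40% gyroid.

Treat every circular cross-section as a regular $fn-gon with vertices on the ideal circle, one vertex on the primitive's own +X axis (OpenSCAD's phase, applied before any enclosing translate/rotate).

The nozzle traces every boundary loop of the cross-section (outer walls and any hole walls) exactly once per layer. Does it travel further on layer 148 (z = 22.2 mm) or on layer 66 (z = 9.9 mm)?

Layer 148 (z = 22.2): the cube is present — its section is the full 23.5×7.5 rectangle (perimeter 62.00 mm); the cube at (9, 7.5) is not intersected at this z (z outside [-0.5, 22]); the cylinder at (10.5, -3.5): section is a regular 24-gon, circumradius r=9.5 (perimeter = 2·24·9.500·sin(180°/24) = 59.52 mm); Subtracting the remaining from the first: starting from the 23.5×7.5 cube, the r=9.5 cylinder at (10.5, -3.5) partially overlaps it — only the 75.57 mm² overlap (of its 280.30 mm²) is removed, clipping the outline — boundary = 67.06 mm. So its perimeter = 67.06 mm. Layer 66 (z = 9.9): the 23.5×7.5 cube contributes its full rectangle (perimeter 62.00 mm); the 22.5×25 cube at (9, 7.5) contributes its full rectangle (perimeter 95.00 mm); the cylinder at (10.5, -3.5) is absent (z outside [10, 24.5]); Taking the first minus the rest: starting from the 23.5×7.5 cube, the 22.5×25 cube at (9, 7.5) misses the remaining region (no effect) — boundary = 62.00 mm. So its perimeter = 62.00 mm. Layer 148 is larger (67.06 vs 62.00 mm).

layer 148 (z = 22.2 mm)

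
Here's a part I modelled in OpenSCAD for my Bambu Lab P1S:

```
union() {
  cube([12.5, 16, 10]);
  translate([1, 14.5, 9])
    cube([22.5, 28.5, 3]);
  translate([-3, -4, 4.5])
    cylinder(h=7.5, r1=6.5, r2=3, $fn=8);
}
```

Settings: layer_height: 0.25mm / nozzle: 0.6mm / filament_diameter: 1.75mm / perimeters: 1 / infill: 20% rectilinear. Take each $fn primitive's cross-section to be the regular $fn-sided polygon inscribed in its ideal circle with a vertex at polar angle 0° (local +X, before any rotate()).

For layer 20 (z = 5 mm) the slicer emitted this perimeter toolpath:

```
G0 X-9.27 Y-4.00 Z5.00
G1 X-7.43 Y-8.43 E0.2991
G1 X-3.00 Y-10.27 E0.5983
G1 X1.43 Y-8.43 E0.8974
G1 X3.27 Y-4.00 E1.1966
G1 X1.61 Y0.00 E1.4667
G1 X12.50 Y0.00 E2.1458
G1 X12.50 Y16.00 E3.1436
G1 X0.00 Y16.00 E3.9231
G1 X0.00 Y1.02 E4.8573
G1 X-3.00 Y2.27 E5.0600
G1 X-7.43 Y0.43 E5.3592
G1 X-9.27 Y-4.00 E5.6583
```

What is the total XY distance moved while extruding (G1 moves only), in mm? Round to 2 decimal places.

Sum the Euclidean lengths of each G1 segment: total = 90.73 mm.

90.73 mm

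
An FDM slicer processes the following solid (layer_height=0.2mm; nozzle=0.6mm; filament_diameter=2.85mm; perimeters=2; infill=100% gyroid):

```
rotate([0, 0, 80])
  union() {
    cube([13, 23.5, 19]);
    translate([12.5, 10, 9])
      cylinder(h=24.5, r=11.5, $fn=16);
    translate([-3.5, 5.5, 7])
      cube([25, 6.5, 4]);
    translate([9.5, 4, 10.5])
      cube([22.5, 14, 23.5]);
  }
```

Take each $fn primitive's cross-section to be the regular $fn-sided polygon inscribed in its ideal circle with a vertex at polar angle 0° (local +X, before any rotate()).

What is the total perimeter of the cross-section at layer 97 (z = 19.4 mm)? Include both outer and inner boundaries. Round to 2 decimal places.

91.79 mm

At z = 19.4 mm: the cube is absent (z outside [0, 19]); the r=11.5 cylinder at (12.5, 10) gives a regular 16-gon of circumradius 11.5 (constant along its height) (perimeter = 2·16·11.500·sin(180°/16) = 71.79 mm); the cube at (-3.5, 5.5) is not intersected at this z (z outside [7, 11]); the cube at (9.5, 4) is present — its section is the full 22.5×14 rectangle (perimeter 73.00 mm); Taking the union: the regions partially overlap (shared area 189.41 mm²), so the edge portions inside another operand are dropped and the merged outline is re-measured after clipping — boundary = 91.79 mm; (whole slice rotated 80° about Z — lengths, areas and connectivity unchanged). Overall, the cross-section is a single solid region. Total boundary length (outer) = 91.79 mm.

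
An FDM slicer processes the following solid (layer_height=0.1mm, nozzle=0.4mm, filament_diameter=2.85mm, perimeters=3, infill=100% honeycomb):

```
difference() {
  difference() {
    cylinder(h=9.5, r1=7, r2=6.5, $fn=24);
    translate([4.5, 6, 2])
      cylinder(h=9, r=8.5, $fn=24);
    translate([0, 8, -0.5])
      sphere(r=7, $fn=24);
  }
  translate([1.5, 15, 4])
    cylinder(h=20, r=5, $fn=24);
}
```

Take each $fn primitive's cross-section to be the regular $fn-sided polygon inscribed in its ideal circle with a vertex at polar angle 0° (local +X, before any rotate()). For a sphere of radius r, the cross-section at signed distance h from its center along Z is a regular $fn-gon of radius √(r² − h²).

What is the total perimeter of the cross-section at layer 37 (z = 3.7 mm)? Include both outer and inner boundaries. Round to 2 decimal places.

At z = 3.7 mm: the cone (r1=7→r2=6.5) has section circumradius 6.805 here — a regular 24-gon (perimeter = 2·24·6.805·sin(180°/24) = 42.64 mm); the cylinder at (4.5, 6): section is a regular 24-gon, circumradius r=8.5 (perimeter = 2·24·8.500·sin(180°/24) = 53.25 mm); the sphere at (0, 8): section is a regular 24-gon, circumradius = √(r²−h²) = √(7²−4.2²) = 5.600 (perimeter = 2·24·5.600·sin(180°/24) = 35.09 mm); Taking the first minus the rest: starting from the cone, the r=8.5 cylinder at (4.5, 6) partially overlaps it — only the 71.53 mm² overlap (of its 224.40 mm²) is removed, clipping the outline; the r=7 sphere at (0, 8) partially overlaps it — only the 0.69 mm² overlap (of its 97.40 mm²) is removed, clipping the outline — boundary = 39.02 mm; the cylinder at (1.5, 15) is not intersected at this z (z outside [4, 24]); Taking the first minus the rest: none of the subtracted shapes is present at this height, so that combined region is unchanged — boundary = 39.02 mm. Overall, the cross-section is a single solid region. Total boundary length (outer) = 39.02 mm.

39.02 mm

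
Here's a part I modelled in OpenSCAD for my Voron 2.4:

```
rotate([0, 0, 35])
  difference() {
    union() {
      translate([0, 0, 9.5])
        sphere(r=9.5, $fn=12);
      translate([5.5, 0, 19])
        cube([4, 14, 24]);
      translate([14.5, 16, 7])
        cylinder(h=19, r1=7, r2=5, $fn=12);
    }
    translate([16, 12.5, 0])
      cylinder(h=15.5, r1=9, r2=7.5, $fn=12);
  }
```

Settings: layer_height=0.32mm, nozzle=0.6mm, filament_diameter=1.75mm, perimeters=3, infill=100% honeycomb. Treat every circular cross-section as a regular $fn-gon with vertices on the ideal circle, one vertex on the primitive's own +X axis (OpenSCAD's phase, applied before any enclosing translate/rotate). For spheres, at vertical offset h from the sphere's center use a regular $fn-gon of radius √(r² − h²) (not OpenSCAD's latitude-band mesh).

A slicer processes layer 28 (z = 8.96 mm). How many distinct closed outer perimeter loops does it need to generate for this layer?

2

At z = 8.96 mm: the r=9.5 sphere slices to a regular 12-gon of circumradius 9.485 (√(r²−h²) with h=0.54 from center); the cube at (5.5, 0) does not reach this height (z outside [19, 43]); the cone at (14.5, 16): at t=0.103 of its height the radius interpolates to r₁+(r₂−r₁)t = 6.794, giving a regular 12-gon of that circumradius; Combining (union): the 2 present regions are separate (no shared area or edge), so areas and boundary lengths simply add and each stays a separate island — 2 connected regions; the cone at (16, 12.5) contributes a regular 12-gon of circumradius 8.133 (interpolated between r1=9 and r2=7.5 at t=0.578); Subtracting the remaining from the first: starting from the result so far, the cone at (16, 12.5) partially overlaps it — only the 110.13 mm² overlap (of its 198.43 mm²) is removed, clipping the outline — 2 connected regions; (rotated 35° about Z; rotation is an isometry so areas/perimeters/island counts are preserved). The result has 2 disconnected regions.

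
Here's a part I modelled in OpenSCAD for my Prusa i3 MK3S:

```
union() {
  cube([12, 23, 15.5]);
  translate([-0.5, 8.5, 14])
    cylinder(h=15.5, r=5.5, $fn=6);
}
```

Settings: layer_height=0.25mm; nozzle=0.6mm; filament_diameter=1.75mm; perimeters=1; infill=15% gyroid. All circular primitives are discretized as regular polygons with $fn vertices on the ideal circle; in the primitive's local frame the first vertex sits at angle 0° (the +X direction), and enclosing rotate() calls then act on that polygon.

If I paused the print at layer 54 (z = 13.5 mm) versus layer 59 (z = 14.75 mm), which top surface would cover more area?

Layer 54 (z = 13.5): the cube is present — its section is the full 12×23 rectangle (area 276.00 mm²); the cylinder at (-0.5, 8.5) does not reach this height (z outside [14, 29.5]); Combining (union): only the 12×23 cube is present, so the union is just that shape — area = 276.00 mm². So its area = 276.00 mm². Layer 59 (z = 14.75): the cube is present — its section is the full 12×23 rectangle (area 276.00 mm²); the r=5.5 cylinder at (-0.5, 8.5) gives a regular 6-gon of circumradius 5.5 (constant along its height) (area = (6/2)·5.500²·sin(360°/6) = 78.59 mm²); Merging all regions: the regions partially overlap — summed areas 354.59 mm² minus the doubly-counted overlap 34.53 mm² gives 320.06 mm² — area = 320.06 mm². So its area = 320.06 mm². Layer 59 is larger (320.06 vs 276.00 mm²).

layer 59 (z = 14.75 mm)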